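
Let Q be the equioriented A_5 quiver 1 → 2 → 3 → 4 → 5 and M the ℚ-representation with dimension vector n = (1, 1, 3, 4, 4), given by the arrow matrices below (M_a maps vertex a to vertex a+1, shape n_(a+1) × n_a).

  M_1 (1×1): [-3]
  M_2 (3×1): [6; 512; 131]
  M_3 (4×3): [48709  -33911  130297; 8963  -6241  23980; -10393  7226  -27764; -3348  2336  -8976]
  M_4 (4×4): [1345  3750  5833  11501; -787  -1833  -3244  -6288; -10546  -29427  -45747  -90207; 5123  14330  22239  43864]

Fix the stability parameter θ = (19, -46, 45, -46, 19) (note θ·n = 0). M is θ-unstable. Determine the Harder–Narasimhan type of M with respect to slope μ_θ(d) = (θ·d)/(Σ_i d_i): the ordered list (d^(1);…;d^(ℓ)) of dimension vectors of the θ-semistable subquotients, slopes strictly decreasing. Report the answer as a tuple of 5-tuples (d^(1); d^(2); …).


Barcode: M ≅ I[1,5], I[3,5]^2, I[4,5]. HN layers by μ_θ (4 steps, strictly decreasing):
  μ^(1)=19; μ^(2)=-1/2; μ^(3)=-27/2; μ^(4)=-46

((0, 0, 0, 0, 4); (0, 0, 3, 3, 0); (1, 1, 0, 0, 0); (0, 0, 0, 1, 0))


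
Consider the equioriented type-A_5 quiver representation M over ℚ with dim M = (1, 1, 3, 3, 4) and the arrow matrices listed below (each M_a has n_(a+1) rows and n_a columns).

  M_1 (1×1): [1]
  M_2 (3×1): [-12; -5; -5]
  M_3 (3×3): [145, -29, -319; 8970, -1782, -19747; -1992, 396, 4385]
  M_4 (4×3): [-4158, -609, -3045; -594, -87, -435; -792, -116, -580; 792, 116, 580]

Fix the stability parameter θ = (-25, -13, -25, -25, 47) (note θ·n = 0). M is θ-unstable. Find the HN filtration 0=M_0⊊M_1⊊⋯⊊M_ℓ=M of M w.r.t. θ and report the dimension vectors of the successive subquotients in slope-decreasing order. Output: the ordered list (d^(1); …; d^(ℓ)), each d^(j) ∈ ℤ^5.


Via rank(M_{q-1}∘⋯∘M_p): M ≅ I[1,4], I[3,3], I[3,4], I[4,5], I[5,5]^3.
μ_θ-semistable layers: μ^(1)=47; μ^(2)=-21; μ^(3)=-25

((0, 0, 0, 0, 4); (0, 1, 1, 1, 0); (1, 0, 2, 2, 0))


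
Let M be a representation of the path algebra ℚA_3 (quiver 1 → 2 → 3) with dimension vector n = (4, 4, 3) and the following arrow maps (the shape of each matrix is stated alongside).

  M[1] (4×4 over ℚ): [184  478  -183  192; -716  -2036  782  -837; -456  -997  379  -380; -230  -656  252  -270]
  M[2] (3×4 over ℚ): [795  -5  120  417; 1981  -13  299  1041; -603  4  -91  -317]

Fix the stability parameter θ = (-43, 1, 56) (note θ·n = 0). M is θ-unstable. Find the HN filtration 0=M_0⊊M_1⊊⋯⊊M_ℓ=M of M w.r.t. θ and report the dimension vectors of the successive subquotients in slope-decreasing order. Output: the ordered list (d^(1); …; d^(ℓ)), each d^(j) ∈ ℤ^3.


Via rank(M_{q-1}∘⋯∘M_p): M ≅ I[1,2], I[1,3]^3.
μ_θ-semistable layers: μ^(1)=56; μ^(2)=1; μ^(3)=-43

((0, 0, 3); (0, 4, 0); (4, 0, 0))


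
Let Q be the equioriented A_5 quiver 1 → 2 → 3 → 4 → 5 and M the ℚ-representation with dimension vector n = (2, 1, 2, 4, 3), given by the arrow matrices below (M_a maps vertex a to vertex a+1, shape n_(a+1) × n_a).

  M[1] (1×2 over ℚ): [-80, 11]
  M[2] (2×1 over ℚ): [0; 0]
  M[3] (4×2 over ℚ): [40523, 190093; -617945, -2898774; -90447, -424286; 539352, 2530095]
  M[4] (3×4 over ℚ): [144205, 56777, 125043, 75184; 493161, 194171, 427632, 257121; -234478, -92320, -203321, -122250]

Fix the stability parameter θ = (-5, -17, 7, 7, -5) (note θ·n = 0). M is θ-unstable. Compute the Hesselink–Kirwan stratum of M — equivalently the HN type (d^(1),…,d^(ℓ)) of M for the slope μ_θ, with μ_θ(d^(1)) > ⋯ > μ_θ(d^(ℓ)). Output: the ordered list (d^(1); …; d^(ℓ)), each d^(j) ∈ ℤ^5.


Barcode: M ≅ I[1,1], I[1,2], I[3,5]^2, I[4,4], I[4,5]. HN layers by μ_θ (5 steps, strictly decreasing):
  μ^(1)=7; μ^(2)=3; μ^(3)=1; μ^(4)=-5; μ^(5)=-11

((0, 0, 0, 1, 0); (0, 0, 2, 2, 2); (0, 0, 0, 1, 1); (1, 0, 0, 0, 0); (1, 1, 0, 0, 0))


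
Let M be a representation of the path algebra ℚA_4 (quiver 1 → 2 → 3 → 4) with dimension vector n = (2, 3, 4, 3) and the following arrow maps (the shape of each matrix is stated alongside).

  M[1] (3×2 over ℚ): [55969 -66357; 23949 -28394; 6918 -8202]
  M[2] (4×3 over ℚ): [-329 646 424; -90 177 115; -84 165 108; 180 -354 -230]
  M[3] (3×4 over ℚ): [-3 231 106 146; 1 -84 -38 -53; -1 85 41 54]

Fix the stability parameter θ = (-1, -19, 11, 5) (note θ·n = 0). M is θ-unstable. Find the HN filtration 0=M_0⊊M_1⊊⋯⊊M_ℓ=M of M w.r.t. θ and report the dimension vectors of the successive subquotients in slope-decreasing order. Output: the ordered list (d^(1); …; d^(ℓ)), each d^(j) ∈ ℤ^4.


Interval decomposition of M: I[1,4]^2, I[2,4], I[3,3].
HN type (ℓ=4): μ^(1)=11; μ^(2)=8; μ^(3)=-10; μ^(4)=-19

((0, 0, 1, 0); (0, 0, 3, 3); (2, 2, 0, 0); (0, 1, 0, 0))


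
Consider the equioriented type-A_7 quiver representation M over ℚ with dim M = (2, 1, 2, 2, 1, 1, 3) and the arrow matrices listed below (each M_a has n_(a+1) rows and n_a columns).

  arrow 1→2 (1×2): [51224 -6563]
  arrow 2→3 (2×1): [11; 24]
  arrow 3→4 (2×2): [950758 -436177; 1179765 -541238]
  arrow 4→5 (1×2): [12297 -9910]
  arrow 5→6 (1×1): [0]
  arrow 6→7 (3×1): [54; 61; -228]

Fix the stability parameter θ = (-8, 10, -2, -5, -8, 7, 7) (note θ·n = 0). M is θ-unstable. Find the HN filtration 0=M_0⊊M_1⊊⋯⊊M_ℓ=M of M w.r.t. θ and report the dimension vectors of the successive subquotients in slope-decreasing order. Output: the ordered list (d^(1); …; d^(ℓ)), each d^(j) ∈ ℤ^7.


Via rank(M_{q-1}∘⋯∘M_p): M ≅ I[1,1], I[1,4], I[3,5], I[6,7], I[7,7]^2.
μ_θ-semistable layers: μ^(1)=7; μ^(2)=1; μ^(3)=-5; μ^(4)=-8

((0, 0, 0, 0, 0, 1, 3); (0, 1, 1, 1, 0, 0, 0); (0, 0, 1, 1, 1, 0, 0); (2, 0, 0, 0, 0, 0, 0))


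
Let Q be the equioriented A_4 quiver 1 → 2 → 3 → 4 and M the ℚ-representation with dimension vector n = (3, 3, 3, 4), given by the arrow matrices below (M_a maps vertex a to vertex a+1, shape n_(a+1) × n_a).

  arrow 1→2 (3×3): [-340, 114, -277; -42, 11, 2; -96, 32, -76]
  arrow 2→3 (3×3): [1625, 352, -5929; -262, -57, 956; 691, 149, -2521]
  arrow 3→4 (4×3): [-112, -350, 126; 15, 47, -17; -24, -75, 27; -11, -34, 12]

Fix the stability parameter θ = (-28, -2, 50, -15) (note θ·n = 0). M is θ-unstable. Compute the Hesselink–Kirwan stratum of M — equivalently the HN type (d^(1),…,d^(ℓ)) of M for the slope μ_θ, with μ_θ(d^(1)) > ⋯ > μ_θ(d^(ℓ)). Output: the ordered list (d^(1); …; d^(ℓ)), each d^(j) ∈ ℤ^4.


Barcode: M ≅ I[1,1], I[1,4]^2, I[2,3], I[4,4]^2. HN layers by μ_θ (5 steps, strictly decreasing):
  μ^(1)=50; μ^(2)=35/2; μ^(3)=-2; μ^(4)=-15; μ^(5)=-28

((0, 0, 1, 0); (0, 0, 2, 2); (0, 3, 0, 0); (0, 0, 0, 2); (3, 0, 0, 0))


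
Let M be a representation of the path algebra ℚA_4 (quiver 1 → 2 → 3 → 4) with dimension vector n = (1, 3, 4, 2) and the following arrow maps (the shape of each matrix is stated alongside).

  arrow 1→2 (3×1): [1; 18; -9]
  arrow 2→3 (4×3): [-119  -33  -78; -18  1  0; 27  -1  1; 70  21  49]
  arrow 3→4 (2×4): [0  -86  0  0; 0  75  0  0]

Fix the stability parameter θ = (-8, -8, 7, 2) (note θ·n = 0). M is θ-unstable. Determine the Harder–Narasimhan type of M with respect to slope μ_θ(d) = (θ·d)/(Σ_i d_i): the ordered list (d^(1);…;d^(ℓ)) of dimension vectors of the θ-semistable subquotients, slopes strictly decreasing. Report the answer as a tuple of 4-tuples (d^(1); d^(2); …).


Via rank(M_{q-1}∘⋯∘M_p): M ≅ I[1,3], I[2,3], I[2,4], I[3,3], I[4,4].
μ_θ-semistable layers: μ^(1)=7; μ^(2)=9/2; μ^(3)=2; μ^(4)=-8

((0, 0, 3, 0); (0, 0, 1, 1); (0, 0, 0, 1); (1, 3, 0, 0))


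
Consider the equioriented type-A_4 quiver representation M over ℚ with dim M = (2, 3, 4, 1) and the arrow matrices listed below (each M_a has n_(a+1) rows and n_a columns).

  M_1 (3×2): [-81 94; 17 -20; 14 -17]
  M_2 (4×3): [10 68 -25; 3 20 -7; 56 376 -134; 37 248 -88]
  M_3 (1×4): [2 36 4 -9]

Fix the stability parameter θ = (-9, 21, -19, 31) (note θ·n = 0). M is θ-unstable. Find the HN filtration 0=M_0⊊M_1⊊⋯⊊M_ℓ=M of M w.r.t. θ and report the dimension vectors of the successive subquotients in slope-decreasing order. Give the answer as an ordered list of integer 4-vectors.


Barcode: M ≅ I[1,3], I[1,4], I[2,2], I[3,3]^2. HN layers by μ_θ (5 steps, strictly decreasing):
  μ^(1)=31; μ^(2)=21; μ^(3)=1; μ^(4)=-9; μ^(5)=-19

((0, 0, 0, 1); (0, 1, 0, 0); (0, 2, 2, 0); (2, 0, 0, 0); (0, 0, 2, 0))


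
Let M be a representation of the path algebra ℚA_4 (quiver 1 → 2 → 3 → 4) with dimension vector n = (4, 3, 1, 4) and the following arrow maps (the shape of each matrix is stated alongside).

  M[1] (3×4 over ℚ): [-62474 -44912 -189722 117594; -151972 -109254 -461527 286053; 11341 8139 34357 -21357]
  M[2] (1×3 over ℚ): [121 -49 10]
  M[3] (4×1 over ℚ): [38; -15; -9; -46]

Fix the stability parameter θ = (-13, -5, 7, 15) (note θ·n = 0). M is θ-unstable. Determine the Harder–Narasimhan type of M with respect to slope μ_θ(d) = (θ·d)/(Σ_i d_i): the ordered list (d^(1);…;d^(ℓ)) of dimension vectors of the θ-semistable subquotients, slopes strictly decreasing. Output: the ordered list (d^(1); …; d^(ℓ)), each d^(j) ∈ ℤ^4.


Via rank(M_{q-1}∘⋯∘M_p): M ≅ I[1,1], I[1,2]^2, I[1,4], I[4,4]^3.
μ_θ-semistable layers: μ^(1)=15; μ^(2)=7; μ^(3)=-5; μ^(4)=-13

((0, 0, 0, 4); (0, 0, 1, 0); (0, 3, 0, 0); (4, 0, 0, 0))


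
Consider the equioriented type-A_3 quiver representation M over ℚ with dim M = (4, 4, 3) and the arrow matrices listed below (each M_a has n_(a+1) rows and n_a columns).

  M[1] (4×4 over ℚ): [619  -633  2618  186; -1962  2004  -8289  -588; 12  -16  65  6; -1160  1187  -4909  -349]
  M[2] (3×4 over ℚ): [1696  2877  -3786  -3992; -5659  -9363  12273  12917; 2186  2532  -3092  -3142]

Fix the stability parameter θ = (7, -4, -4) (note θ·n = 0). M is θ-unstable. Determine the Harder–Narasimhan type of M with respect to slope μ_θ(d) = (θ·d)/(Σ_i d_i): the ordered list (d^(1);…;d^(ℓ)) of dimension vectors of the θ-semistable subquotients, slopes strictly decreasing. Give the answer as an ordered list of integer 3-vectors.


Barcode: M ≅ I[1,1], I[1,2], I[1,3]^2, I[2,3]. HN layers by μ_θ (4 steps, strictly decreasing):
  μ^(1)=7; μ^(2)=3/2; μ^(3)=-1/3; μ^(4)=-4

((1, 0, 0); (1, 1, 0); (2, 2, 2); (0, 1, 1))


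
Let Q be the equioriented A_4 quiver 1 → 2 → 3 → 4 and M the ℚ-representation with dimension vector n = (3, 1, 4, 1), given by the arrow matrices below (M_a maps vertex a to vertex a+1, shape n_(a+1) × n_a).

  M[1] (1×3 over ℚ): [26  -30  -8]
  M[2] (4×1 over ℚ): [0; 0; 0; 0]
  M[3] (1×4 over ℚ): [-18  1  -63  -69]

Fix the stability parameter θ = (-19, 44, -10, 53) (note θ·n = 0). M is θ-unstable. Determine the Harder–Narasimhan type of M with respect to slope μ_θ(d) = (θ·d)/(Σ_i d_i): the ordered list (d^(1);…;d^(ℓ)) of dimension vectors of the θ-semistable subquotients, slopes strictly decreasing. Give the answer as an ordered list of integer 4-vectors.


Via rank(M_{q-1}∘⋯∘M_p): M ≅ I[1,1]^2, I[1,2], I[3,3]^3, I[3,4].
μ_θ-semistable layers: μ^(1)=53; μ^(2)=44; μ^(3)=-10; μ^(4)=-19

((0, 0, 0, 1); (0, 1, 0, 0); (0, 0, 4, 0); (3, 0, 0, 0))


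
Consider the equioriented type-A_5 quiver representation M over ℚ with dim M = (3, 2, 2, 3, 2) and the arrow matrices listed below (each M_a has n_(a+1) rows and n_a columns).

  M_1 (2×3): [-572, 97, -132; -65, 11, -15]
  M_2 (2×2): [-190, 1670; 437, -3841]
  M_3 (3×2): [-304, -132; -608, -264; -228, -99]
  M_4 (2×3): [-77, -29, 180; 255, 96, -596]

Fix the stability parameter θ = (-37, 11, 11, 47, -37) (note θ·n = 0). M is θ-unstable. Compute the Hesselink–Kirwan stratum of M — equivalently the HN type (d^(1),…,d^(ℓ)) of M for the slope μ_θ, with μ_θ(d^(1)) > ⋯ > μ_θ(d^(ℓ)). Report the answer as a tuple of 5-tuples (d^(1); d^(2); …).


Interval decomposition of M: I[1,1], I[1,2], I[1,4], I[3,3], I[4,5]^2.
HN type (ℓ=4): μ^(1)=47; μ^(2)=11; μ^(3)=5; μ^(4)=-37

((0, 0, 0, 1, 0); (0, 2, 2, 0, 0); (0, 0, 0, 2, 2); (3, 0, 0, 0, 0))


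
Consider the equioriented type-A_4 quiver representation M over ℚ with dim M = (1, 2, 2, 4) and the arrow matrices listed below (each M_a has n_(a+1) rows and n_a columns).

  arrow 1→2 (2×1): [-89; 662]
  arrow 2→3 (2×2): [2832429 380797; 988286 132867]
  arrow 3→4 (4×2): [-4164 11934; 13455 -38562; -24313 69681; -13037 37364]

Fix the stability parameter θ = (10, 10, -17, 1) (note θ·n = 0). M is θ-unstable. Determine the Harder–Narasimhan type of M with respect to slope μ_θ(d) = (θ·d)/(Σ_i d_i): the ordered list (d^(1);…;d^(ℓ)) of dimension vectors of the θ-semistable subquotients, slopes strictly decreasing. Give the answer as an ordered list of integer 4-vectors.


Via rank(M_{q-1}∘⋯∘M_p): M ≅ I[1,4], I[2,4], I[4,4]^2.
μ_θ-semistable layers: μ^(1)=1; μ^(2)=-7/2

((1, 1, 1, 4); (0, 1, 1, 0))


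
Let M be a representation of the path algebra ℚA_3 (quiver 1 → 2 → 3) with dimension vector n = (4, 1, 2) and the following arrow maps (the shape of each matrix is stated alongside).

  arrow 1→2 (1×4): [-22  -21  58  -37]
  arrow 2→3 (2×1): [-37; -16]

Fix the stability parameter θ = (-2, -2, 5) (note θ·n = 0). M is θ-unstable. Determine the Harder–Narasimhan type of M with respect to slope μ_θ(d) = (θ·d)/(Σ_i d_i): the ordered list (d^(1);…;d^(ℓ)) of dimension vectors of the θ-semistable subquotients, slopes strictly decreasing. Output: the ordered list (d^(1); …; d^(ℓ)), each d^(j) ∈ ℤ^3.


Via rank(M_{q-1}∘⋯∘M_p): M ≅ I[1,1]^3, I[1,3], I[3,3].
μ_θ-semistable layers: μ^(1)=5; μ^(2)=-2

((0, 0, 2); (4, 1, 0))


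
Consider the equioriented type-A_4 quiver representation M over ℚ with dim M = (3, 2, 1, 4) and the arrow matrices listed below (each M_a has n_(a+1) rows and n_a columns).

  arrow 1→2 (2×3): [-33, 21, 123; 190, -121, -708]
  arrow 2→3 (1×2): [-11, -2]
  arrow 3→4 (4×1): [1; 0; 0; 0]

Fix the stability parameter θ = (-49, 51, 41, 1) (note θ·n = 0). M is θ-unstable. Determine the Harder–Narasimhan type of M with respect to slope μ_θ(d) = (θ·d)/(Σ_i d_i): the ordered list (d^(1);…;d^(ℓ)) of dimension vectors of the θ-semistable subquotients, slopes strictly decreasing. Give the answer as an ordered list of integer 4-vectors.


Interval decomposition of M: I[1,1], I[1,2], I[1,4], I[4,4]^3.
HN type (ℓ=4): μ^(1)=51; μ^(2)=31; μ^(3)=1; μ^(4)=-49

((0, 1, 0, 0); (0, 1, 1, 1); (0, 0, 0, 3); (3, 0, 0, 0))


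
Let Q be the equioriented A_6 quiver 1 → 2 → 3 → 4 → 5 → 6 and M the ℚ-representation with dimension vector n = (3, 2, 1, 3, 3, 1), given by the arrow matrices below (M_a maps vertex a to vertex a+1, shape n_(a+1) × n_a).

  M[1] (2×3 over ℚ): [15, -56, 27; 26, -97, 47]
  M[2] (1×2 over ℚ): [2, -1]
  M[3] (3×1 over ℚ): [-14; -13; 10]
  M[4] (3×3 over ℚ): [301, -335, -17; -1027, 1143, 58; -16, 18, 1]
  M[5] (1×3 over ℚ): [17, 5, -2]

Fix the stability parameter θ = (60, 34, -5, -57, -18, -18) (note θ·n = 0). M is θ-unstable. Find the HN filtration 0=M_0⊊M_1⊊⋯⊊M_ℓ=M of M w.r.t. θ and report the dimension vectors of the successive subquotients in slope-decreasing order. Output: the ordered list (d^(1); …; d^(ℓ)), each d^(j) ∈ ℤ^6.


Barcode: M ≅ I[1,1], I[1,2], I[1,6], I[4,4], I[4,5], I[5,5]. HN layers by μ_θ (5 steps, strictly decreasing):
  μ^(1)=60; μ^(2)=47; μ^(3)=-2/3; μ^(4)=-18; μ^(5)=-57

((1, 0, 0, 0, 0, 0); (1, 1, 0, 0, 0, 0); (1, 1, 1, 1, 1, 1); (0, 0, 0, 0, 2, 0); (0, 0, 0, 2, 0, 0))


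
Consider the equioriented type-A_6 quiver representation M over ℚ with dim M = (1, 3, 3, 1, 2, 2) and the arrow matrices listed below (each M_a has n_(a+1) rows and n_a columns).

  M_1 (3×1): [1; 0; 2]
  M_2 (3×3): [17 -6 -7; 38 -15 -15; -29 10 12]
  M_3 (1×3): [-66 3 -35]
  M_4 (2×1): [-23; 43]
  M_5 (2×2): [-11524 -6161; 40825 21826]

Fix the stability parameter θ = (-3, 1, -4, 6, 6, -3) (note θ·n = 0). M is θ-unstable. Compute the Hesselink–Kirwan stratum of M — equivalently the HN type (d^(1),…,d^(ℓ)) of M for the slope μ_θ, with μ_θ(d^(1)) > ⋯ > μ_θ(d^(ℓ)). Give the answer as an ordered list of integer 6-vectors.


Interval decomposition of M: I[1,6], I[2,3]^2, I[5,6].
HN type (ℓ=4): μ^(1)=3; μ^(2)=3/2; μ^(3)=-3/2; μ^(4)=-3

((0, 0, 0, 1, 1, 1); (0, 0, 0, 0, 1, 1); (0, 3, 3, 0, 0, 0); (1, 0, 0, 0, 0, 0))


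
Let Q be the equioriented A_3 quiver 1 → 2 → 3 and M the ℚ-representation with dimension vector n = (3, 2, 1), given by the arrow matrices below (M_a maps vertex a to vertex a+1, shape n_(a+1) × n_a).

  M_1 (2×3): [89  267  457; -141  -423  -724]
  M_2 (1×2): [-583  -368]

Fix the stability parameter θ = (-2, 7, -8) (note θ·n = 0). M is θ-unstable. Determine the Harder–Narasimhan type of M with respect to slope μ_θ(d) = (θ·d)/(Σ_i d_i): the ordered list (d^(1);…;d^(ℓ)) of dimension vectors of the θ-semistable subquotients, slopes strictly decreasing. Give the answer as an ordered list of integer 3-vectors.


Interval decomposition of M: I[1,1], I[1,2], I[1,3].
HN type (ℓ=3): μ^(1)=7; μ^(2)=-1/2; μ^(3)=-2

((0, 1, 0); (0, 1, 1); (3, 0, 0))


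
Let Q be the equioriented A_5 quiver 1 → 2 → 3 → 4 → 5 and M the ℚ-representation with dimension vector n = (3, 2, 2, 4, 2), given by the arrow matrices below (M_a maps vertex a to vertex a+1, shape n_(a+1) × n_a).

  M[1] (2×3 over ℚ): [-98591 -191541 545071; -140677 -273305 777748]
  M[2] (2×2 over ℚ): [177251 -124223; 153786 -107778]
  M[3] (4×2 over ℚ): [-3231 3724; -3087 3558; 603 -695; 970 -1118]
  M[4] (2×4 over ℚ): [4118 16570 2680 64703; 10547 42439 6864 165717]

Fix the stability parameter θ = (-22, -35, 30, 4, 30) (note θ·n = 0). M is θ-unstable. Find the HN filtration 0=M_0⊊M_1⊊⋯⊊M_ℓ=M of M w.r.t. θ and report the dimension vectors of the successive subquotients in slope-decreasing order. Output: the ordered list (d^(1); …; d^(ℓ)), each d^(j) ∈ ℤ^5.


Via rank(M_{q-1}∘⋯∘M_p): M ≅ I[1,1], I[1,2], I[1,5], I[3,5], I[4,4]^2.
μ_θ-semistable layers: μ^(1)=30; μ^(2)=17; μ^(3)=4; μ^(4)=-22; μ^(5)=-57/2

((0, 0, 0, 0, 2); (0, 0, 2, 2, 0); (0, 0, 0, 2, 0); (1, 0, 0, 0, 0); (2, 2, 0, 0, 0))


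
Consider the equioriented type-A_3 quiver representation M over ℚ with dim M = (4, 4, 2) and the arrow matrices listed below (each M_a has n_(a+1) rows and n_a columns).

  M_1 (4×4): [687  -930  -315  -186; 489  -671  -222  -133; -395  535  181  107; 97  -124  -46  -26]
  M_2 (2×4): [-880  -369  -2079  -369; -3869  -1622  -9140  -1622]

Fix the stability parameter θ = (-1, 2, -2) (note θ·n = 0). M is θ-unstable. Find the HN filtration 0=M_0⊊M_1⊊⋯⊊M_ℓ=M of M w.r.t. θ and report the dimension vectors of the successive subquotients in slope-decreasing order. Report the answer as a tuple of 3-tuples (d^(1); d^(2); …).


Barcode: M ≅ I[1,1], I[1,2], I[1,3]^2, I[2,2]. HN layers by μ_θ (3 steps, strictly decreasing):
  μ^(1)=2; μ^(2)=0; μ^(3)=-1

((0, 2, 0); (0, 2, 2); (4, 0, 0))


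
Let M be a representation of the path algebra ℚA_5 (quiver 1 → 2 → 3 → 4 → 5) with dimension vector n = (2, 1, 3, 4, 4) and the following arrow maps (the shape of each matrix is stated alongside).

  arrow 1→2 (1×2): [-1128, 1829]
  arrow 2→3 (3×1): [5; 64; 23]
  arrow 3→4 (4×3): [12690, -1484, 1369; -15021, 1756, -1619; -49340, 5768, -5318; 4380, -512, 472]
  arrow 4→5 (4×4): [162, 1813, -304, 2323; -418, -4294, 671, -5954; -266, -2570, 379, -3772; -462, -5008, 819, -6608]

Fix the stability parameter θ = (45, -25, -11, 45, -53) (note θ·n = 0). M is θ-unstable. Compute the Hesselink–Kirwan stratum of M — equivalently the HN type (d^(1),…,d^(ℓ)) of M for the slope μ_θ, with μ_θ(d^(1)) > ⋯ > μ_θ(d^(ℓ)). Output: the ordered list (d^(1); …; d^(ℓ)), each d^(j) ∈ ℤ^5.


Via rank(M_{q-1}∘⋯∘M_p): M ≅ I[1,1], I[1,4], I[3,3], I[3,5], I[4,5]^2, I[5,5].
μ_θ-semistable layers: μ^(1)=45; μ^(2)=3; μ^(3)=-4; μ^(4)=-11; μ^(5)=-53

((1, 0, 0, 1, 0); (1, 1, 1, 0, 0); (0, 0, 0, 3, 3); (0, 0, 2, 0, 0); (0, 0, 0, 0, 1))


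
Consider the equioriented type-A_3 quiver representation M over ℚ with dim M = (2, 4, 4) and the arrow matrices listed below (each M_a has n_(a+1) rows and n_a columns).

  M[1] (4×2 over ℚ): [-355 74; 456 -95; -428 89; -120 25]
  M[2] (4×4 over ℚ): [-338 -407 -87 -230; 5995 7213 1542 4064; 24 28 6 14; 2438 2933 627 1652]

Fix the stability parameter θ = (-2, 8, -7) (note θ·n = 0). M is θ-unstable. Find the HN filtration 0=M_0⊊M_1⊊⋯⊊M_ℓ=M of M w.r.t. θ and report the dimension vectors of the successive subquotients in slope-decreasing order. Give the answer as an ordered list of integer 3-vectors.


Barcode: M ≅ I[1,3]^2, I[2,2], I[2,3], I[3,3]. HN layers by μ_θ (4 steps, strictly decreasing):
  μ^(1)=8; μ^(2)=1/2; μ^(3)=-2; μ^(4)=-7

((0, 1, 0); (0, 3, 3); (2, 0, 0); (0, 0, 1))


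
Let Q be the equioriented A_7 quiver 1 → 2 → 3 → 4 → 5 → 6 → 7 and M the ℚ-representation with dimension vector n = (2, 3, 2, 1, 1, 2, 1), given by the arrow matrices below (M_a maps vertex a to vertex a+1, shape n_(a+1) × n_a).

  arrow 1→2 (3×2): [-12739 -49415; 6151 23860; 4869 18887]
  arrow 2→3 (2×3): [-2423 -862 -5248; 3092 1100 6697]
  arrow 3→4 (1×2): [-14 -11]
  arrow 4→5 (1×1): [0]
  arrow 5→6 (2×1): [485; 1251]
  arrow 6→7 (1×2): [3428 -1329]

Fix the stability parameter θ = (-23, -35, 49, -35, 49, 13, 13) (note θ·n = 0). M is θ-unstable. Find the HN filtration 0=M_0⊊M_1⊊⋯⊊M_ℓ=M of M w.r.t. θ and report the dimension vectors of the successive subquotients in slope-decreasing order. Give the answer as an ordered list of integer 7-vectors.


Interval decomposition of M: I[1,3], I[1,4], I[2,2], I[5,7], I[6,6].
HN type (ℓ=6): μ^(1)=49; μ^(2)=25; μ^(3)=13; μ^(4)=7; μ^(5)=-29; μ^(6)=-35

((0, 0, 1, 0, 0, 0, 0); (0, 0, 0, 0, 1, 1, 1); (0, 0, 0, 0, 0, 1, 0); (0, 0, 1, 1, 0, 0, 0); (2, 2, 0, 0, 0, 0, 0); (0, 1, 0, 0, 0, 0, 0))


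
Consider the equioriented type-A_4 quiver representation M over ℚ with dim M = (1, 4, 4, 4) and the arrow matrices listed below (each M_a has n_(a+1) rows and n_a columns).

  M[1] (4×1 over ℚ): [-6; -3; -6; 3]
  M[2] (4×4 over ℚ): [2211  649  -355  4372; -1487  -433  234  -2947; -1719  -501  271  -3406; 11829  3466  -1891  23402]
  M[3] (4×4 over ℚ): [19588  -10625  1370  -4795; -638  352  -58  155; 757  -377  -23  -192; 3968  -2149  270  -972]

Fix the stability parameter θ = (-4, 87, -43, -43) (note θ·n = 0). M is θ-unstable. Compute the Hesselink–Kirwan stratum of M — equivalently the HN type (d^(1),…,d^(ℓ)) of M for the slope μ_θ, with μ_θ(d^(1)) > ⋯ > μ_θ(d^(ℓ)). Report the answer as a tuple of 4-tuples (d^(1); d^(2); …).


Barcode: M ≅ I[1,4], I[2,3], I[2,4]^2, I[4,4]. HN layers by μ_θ (4 steps, strictly decreasing):
  μ^(1)=22; μ^(2)=1/3; μ^(3)=-4; μ^(4)=-43

((0, 1, 1, 0); (0, 3, 3, 3); (1, 0, 0, 0); (0, 0, 0, 1))


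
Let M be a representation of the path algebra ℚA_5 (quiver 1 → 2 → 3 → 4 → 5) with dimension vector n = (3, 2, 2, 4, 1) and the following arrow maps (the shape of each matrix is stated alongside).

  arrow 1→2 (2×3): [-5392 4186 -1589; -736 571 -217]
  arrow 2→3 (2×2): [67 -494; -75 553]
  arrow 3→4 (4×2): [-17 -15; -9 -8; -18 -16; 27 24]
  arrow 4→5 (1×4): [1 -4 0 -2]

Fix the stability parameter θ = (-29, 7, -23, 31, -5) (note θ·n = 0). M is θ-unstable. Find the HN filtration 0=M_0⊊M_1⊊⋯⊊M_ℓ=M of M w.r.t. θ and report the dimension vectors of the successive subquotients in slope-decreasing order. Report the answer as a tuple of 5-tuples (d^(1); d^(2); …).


Barcode: M ≅ I[1,1], I[1,4], I[1,5], I[4,4]^2. HN layers by μ_θ (4 steps, strictly decreasing):
  μ^(1)=31; μ^(2)=13; μ^(3)=-8; μ^(4)=-29

((0, 0, 0, 3, 0); (0, 0, 0, 1, 1); (0, 2, 2, 0, 0); (3, 0, 0, 0, 0))


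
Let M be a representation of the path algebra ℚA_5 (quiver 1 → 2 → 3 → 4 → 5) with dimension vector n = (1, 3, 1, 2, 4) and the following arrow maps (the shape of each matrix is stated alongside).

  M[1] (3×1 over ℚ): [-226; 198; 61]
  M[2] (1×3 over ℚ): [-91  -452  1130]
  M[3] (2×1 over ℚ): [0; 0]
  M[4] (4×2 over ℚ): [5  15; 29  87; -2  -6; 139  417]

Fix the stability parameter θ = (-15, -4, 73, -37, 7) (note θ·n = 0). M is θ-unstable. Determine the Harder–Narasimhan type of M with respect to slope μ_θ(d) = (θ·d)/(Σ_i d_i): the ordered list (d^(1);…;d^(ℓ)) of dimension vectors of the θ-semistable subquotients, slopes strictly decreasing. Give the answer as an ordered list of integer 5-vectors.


Via rank(M_{q-1}∘⋯∘M_p): M ≅ I[1,2], I[2,2], I[2,3], I[4,4], I[4,5], I[5,5]^3.
μ_θ-semistable layers: μ^(1)=73; μ^(2)=7; μ^(3)=-4; μ^(4)=-15; μ^(5)=-37

((0, 0, 1, 0, 0); (0, 0, 0, 0, 4); (0, 3, 0, 0, 0); (1, 0, 0, 0, 0); (0, 0, 0, 2, 0))


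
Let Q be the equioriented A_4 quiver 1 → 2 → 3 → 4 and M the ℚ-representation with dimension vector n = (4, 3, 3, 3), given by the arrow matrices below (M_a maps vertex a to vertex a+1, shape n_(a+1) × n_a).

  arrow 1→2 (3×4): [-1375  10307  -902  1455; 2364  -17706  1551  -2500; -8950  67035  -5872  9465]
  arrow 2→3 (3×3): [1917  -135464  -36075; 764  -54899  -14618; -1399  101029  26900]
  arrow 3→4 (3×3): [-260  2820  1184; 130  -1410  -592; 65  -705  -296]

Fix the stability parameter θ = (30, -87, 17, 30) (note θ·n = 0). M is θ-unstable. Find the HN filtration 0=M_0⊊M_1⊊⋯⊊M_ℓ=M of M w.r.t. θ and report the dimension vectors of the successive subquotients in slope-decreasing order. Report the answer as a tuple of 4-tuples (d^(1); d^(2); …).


Interval decomposition of M: I[1,1], I[1,3]^2, I[1,4], I[4,4]^2.
HN type (ℓ=3): μ^(1)=30; μ^(2)=17; μ^(3)=-57/2

((1, 0, 0, 3); (0, 0, 3, 0); (3, 3, 0, 0))


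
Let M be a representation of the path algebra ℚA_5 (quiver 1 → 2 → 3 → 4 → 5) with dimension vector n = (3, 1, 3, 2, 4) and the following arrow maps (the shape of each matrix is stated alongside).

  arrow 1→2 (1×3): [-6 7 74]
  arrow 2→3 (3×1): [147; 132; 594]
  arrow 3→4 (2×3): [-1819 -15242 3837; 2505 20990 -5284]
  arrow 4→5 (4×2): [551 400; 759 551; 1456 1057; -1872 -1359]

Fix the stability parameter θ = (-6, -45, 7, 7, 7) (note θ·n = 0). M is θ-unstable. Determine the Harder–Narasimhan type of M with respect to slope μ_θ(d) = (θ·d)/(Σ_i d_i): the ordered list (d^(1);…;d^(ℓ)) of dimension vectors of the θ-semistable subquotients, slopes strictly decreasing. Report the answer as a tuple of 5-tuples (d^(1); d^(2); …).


Barcode: M ≅ I[1,1]^2, I[1,5], I[3,3], I[3,5], I[5,5]^2. HN layers by μ_θ (3 steps, strictly decreasing):
  μ^(1)=7; μ^(2)=-6; μ^(3)=-51/2

((0, 0, 3, 2, 4); (2, 0, 0, 0, 0); (1, 1, 0, 0, 0))


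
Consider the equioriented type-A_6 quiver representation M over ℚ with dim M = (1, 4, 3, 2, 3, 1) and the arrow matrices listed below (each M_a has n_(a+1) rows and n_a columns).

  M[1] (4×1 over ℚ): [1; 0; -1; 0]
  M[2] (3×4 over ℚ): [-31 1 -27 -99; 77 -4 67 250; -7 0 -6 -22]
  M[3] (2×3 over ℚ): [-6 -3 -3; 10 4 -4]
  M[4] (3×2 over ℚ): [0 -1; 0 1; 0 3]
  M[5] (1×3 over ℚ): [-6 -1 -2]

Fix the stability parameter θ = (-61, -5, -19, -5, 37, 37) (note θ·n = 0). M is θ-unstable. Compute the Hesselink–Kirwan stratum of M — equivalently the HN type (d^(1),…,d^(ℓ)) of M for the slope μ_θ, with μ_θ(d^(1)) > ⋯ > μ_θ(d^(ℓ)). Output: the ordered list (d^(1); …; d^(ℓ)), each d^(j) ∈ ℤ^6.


Barcode: M ≅ I[1,6], I[2,2], I[2,3], I[2,4], I[5,5]^2. HN layers by μ_θ (4 steps, strictly decreasing):
  μ^(1)=37; μ^(2)=-5; μ^(3)=-12; μ^(4)=-61

((0, 0, 0, 0, 3, 1); (0, 1, 0, 2, 0, 0); (0, 3, 3, 0, 0, 0); (1, 0, 0, 0, 0, 0))


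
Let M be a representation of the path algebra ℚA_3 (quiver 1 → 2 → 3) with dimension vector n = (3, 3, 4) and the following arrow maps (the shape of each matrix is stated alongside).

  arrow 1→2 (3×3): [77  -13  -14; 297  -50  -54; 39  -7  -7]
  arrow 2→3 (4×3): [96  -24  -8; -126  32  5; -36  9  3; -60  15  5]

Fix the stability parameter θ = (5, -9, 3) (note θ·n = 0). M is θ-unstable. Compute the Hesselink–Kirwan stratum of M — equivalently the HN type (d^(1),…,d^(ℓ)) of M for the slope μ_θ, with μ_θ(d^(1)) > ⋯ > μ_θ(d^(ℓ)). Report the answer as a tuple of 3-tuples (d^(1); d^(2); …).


Barcode: M ≅ I[1,2], I[1,3]^2, I[3,3]^2. HN layers by μ_θ (2 steps, strictly decreasing):
  μ^(1)=3; μ^(2)=-2

((0, 0, 4); (3, 3, 0))


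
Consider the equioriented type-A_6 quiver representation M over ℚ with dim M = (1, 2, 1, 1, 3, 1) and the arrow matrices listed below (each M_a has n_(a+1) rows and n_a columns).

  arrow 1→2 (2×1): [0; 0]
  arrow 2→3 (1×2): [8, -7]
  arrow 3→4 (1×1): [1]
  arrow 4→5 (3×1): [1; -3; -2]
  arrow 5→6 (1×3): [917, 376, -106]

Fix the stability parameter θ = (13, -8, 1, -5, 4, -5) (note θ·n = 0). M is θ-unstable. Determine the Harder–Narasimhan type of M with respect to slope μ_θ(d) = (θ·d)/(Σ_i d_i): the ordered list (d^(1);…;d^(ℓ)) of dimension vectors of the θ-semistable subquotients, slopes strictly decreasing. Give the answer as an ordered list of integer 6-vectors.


Via rank(M_{q-1}∘⋯∘M_p): M ≅ I[1,1], I[2,2], I[2,6], I[5,5]^2.
μ_θ-semistable layers: μ^(1)=13; μ^(2)=4; μ^(3)=-1/2; μ^(4)=-2; μ^(5)=-8

((1, 0, 0, 0, 0, 0); (0, 0, 0, 0, 2, 0); (0, 0, 0, 0, 1, 1); (0, 0, 1, 1, 0, 0); (0, 2, 0, 0, 0, 0))


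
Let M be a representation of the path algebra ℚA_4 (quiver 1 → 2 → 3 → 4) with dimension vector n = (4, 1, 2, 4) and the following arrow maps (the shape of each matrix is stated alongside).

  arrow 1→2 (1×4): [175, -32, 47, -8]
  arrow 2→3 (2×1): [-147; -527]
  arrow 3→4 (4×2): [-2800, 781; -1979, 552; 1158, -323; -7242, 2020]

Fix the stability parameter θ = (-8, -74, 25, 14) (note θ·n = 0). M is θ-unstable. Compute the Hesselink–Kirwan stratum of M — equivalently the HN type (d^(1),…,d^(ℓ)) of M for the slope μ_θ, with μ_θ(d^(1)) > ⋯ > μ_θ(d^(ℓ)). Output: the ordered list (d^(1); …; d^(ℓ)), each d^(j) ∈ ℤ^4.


Interval decomposition of M: I[1,1]^3, I[1,4], I[3,4], I[4,4]^2.
HN type (ℓ=4): μ^(1)=39/2; μ^(2)=14; μ^(3)=-8; μ^(4)=-41

((0, 0, 2, 2); (0, 0, 0, 2); (3, 0, 0, 0); (1, 1, 0, 0))


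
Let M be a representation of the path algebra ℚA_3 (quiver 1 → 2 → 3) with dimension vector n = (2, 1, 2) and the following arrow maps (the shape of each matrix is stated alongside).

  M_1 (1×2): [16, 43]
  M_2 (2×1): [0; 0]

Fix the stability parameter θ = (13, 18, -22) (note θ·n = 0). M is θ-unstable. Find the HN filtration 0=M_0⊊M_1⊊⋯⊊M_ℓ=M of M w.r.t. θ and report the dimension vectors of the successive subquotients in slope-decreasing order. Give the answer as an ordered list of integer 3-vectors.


Via rank(M_{q-1}∘⋯∘M_p): M ≅ I[1,1], I[1,2], I[3,3]^2.
μ_θ-semistable layers: μ^(1)=18; μ^(2)=13; μ^(3)=-22

((0, 1, 0); (2, 0, 0); (0, 0, 2))


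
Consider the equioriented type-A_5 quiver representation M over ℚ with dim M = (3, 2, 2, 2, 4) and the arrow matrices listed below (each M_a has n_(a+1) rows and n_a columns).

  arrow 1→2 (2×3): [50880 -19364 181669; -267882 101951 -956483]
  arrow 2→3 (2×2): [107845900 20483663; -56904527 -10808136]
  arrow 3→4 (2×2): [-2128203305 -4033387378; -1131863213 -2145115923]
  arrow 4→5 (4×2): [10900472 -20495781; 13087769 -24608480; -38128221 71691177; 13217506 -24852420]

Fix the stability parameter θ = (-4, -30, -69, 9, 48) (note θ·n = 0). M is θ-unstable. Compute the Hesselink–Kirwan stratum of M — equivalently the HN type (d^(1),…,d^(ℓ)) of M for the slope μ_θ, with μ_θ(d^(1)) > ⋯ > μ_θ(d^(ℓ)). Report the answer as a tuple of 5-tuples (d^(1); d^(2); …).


Barcode: M ≅ I[1,1], I[1,5]^2, I[5,5]^2. HN layers by μ_θ (4 steps, strictly decreasing):
  μ^(1)=48; μ^(2)=9; μ^(3)=-4; μ^(4)=-103/3

((0, 0, 0, 0, 4); (0, 0, 0, 2, 0); (1, 0, 0, 0, 0); (2, 2, 2, 0, 0))


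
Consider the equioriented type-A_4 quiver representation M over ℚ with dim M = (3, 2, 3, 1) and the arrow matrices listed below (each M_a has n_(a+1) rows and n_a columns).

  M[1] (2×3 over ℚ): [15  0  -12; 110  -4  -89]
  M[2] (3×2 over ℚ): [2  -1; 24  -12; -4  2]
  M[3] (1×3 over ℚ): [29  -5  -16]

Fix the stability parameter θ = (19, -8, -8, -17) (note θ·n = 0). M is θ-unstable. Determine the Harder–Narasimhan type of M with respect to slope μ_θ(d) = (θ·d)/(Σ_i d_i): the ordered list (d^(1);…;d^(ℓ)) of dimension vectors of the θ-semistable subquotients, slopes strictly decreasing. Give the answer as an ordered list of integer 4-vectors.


Barcode: M ≅ I[1,1], I[1,2], I[1,4], I[3,3]^2. HN layers by μ_θ (4 steps, strictly decreasing):
  μ^(1)=19; μ^(2)=11/2; μ^(3)=-7/2; μ^(4)=-8

((1, 0, 0, 0); (1, 1, 0, 0); (1, 1, 1, 1); (0, 0, 2, 0))


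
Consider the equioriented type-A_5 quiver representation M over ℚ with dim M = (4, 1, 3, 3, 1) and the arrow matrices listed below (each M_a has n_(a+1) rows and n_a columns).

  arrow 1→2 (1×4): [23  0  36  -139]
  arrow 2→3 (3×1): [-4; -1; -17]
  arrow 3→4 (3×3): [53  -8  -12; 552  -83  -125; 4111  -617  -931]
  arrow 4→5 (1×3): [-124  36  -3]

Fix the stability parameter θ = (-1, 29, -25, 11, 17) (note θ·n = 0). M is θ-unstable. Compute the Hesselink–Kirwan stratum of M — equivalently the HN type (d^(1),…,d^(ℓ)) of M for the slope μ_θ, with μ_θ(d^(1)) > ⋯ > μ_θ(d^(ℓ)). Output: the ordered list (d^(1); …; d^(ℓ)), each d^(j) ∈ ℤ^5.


Interval decomposition of M: I[1,1]^3, I[1,3], I[3,4], I[3,5], I[4,4].
HN type (ℓ=5): μ^(1)=17; μ^(2)=11; μ^(3)=2; μ^(4)=-1; μ^(5)=-25

((0, 0, 0, 0, 1); (0, 0, 0, 3, 0); (0, 1, 1, 0, 0); (4, 0, 0, 0, 0); (0, 0, 2, 0, 0))


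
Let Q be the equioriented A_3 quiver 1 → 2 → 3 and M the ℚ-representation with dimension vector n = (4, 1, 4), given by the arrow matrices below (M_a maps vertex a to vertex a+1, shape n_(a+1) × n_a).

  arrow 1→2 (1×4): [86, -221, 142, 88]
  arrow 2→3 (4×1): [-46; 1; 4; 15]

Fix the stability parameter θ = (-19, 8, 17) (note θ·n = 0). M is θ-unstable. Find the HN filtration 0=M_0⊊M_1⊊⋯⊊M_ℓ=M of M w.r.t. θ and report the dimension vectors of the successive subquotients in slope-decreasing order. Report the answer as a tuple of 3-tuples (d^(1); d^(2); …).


Via rank(M_{q-1}∘⋯∘M_p): M ≅ I[1,1]^3, I[1,3], I[3,3]^3.
μ_θ-semistable layers: μ^(1)=17; μ^(2)=8; μ^(3)=-19

((0, 0, 4); (0, 1, 0); (4, 0, 0))


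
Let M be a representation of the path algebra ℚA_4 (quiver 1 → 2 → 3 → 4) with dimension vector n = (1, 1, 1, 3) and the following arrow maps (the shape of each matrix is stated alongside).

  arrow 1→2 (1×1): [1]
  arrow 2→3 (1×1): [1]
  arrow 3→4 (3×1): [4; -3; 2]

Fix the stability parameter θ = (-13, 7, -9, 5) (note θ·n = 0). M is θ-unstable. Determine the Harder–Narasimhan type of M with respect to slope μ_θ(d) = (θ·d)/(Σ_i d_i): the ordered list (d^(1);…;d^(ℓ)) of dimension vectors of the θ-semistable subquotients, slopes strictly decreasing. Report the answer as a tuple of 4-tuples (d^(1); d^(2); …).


Via rank(M_{q-1}∘⋯∘M_p): M ≅ I[1,4], I[4,4]^2.
μ_θ-semistable layers: μ^(1)=5; μ^(2)=-1; μ^(3)=-13

((0, 0, 0, 3); (0, 1, 1, 0); (1, 0, 0, 0))


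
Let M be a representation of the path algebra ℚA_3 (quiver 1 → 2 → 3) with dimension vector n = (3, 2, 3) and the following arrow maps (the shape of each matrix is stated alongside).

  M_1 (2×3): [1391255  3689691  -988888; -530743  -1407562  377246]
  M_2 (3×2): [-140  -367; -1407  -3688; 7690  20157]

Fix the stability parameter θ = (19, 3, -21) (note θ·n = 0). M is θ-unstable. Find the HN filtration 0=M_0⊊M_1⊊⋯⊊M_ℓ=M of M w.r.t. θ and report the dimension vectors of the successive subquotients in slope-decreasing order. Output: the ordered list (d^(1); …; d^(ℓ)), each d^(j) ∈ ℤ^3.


Interval decomposition of M: I[1,1], I[1,3]^2, I[3,3].
HN type (ℓ=3): μ^(1)=19; μ^(2)=1/3; μ^(3)=-21

((1, 0, 0); (2, 2, 2); (0, 0, 1))


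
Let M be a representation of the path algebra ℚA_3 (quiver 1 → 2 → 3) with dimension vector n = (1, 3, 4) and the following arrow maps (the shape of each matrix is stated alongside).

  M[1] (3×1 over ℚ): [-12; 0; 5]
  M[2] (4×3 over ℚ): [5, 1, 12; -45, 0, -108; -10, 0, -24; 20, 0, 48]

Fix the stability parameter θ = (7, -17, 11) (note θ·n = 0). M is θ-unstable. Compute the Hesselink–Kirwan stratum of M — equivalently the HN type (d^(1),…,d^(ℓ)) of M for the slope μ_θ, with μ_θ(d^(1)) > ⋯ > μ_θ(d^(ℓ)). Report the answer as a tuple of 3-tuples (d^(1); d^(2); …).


Interval decomposition of M: I[1,2], I[2,3]^2, I[3,3]^2.
HN type (ℓ=3): μ^(1)=11; μ^(2)=-5; μ^(3)=-17

((0, 0, 4); (1, 1, 0); (0, 2, 0))


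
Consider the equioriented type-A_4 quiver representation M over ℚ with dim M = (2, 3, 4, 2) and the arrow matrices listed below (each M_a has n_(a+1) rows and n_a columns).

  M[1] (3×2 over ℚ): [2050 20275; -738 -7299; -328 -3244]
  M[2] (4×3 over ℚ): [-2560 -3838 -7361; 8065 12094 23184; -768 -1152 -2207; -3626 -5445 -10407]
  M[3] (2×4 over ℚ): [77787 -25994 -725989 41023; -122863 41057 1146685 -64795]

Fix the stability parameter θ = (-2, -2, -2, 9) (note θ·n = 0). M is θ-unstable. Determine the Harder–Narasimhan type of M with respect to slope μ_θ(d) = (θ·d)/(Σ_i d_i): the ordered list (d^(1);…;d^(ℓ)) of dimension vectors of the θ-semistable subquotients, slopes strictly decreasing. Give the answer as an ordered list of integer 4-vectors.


Barcode: M ≅ I[1,1], I[1,4], I[2,3], I[2,4], I[3,3]. HN layers by μ_θ (2 steps, strictly decreasing):
  μ^(1)=9; μ^(2)=-2

((0, 0, 0, 2); (2, 3, 4, 0))


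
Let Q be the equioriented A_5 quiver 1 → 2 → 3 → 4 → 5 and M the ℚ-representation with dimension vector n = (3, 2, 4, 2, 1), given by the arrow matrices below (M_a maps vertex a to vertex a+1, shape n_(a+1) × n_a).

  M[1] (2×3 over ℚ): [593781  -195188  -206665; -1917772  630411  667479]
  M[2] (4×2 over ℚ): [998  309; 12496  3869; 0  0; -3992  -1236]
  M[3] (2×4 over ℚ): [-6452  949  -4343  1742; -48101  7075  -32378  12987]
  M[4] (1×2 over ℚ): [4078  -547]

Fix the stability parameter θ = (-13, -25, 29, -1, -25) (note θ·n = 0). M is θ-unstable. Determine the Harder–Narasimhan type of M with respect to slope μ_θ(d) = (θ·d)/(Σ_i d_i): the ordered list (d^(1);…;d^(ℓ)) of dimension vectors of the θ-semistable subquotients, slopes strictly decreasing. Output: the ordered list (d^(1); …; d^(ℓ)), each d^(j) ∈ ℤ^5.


Interval decomposition of M: I[1,1], I[1,4], I[1,5], I[3,3]^2.
HN type (ℓ=5): μ^(1)=29; μ^(2)=14; μ^(3)=1; μ^(4)=-13; μ^(5)=-19

((0, 0, 2, 0, 0); (0, 0, 1, 1, 0); (0, 0, 1, 1, 1); (1, 0, 0, 0, 0); (2, 2, 0, 0, 0))


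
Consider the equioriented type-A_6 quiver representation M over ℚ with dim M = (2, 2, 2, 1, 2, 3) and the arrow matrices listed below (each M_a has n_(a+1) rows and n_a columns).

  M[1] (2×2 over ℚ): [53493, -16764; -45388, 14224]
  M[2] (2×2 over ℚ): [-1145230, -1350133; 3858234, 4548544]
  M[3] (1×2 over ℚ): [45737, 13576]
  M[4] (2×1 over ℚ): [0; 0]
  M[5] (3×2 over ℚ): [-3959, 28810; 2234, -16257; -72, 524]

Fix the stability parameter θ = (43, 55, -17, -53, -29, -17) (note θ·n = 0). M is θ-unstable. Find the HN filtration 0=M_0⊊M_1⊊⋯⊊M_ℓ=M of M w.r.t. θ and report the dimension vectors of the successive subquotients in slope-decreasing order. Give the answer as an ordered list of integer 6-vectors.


Barcode: M ≅ I[1,1], I[1,4], I[2,3], I[5,6]^2, I[6,6]. HN layers by μ_θ (5 steps, strictly decreasing):
  μ^(1)=43; μ^(2)=19; μ^(3)=7; μ^(4)=-17; μ^(5)=-29

((1, 0, 0, 0, 0, 0); (0, 1, 1, 0, 0, 0); (1, 1, 1, 1, 0, 0); (0, 0, 0, 0, 0, 3); (0, 0, 0, 0, 2, 0))
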